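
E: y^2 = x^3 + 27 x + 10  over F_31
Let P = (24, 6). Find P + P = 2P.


Doubling: s = (3 x1^2 + a) / (2 y1)
s = (3*24^2 + 27) / (2*6) mod 31 = 30
x3 = s^2 - 2 x1 mod 31 = 30^2 - 2*24 = 15
y3 = s (x1 - x3) - y1 mod 31 = 30 * (24 - 15) - 6 = 16

2P = (15, 16)


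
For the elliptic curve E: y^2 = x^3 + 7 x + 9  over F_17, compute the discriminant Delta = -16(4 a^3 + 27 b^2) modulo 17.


4 a^3 + 27 b^2 = 4*7^3 + 27*9^2 = 1372 + 2187 = 3559
Delta = -16 * (3559) = -56944
Delta mod 17 = 6

Delta = 6 (mod 17)


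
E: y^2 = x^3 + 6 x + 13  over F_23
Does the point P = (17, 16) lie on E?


Check whether y^2 = x^3 + 6 x + 13 (mod 23) for (x, y) = (17, 16).
LHS: y^2 = 16^2 mod 23 = 3
RHS: x^3 + 6 x + 13 = 17^3 + 6*17 + 13 mod 23 = 14
LHS != RHS

No, not on the curve


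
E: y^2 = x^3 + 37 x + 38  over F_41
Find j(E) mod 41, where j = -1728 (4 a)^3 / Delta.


Delta = -16(4 a^3 + 27 b^2) mod 41 = 3
-1728 * (4 a)^3 = -1728 * (4*37)^3 mod 41 = 17
j = 17 * 3^(-1) mod 41 = 33

j = 33 (mod 41)


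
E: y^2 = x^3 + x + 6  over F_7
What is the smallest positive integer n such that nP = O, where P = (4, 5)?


Compute successive multiples of P until we hit O:
  1P = (4, 5)
  2P = (6, 2)
  3P = (1, 1)
  4P = (3, 1)
  5P = (2, 3)
  6P = (2, 4)
  7P = (3, 6)
  8P = (1, 6)
  ... (continuing to 11P)
  11P = O

ord(P) = 11


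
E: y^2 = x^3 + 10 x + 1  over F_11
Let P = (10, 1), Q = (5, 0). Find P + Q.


P != Q, so use the chord formula.
s = (y2 - y1) / (x2 - x1) = (10) / (6) mod 11 = 9
x3 = s^2 - x1 - x2 mod 11 = 9^2 - 10 - 5 = 0
y3 = s (x1 - x3) - y1 mod 11 = 9 * (10 - 0) - 1 = 1

P + Q = (0, 1)


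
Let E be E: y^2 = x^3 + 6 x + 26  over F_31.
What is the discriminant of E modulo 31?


4 a^3 + 27 b^2 = 4*6^3 + 27*26^2 = 864 + 18252 = 19116
Delta = -16 * (19116) = -305856
Delta mod 31 = 21

Delta = 21 (mod 31)


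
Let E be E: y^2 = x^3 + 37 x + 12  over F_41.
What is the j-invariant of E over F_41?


Delta = -16(4 a^3 + 27 b^2) mod 41 = 26
-1728 * (4 a)^3 = -1728 * (4*37)^3 mod 41 = 17
j = 17 * 26^(-1) mod 41 = 18

j = 18 (mod 41)


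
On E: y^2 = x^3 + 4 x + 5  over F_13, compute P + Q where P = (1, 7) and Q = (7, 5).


P != Q, so use the chord formula.
s = (y2 - y1) / (x2 - x1) = (11) / (6) mod 13 = 4
x3 = s^2 - x1 - x2 mod 13 = 4^2 - 1 - 7 = 8
y3 = s (x1 - x3) - y1 mod 13 = 4 * (1 - 8) - 7 = 4

P + Q = (8, 4)


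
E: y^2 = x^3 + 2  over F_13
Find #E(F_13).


For each x in F_13, count y with y^2 = x^3 + 0 x + 2 mod 13:
  x = 1: RHS = 3, y in [4, 9]  -> 2 point(s)
  x = 2: RHS = 10, y in [6, 7]  -> 2 point(s)
  x = 3: RHS = 3, y in [4, 9]  -> 2 point(s)
  x = 4: RHS = 1, y in [1, 12]  -> 2 point(s)
  x = 5: RHS = 10, y in [6, 7]  -> 2 point(s)
  x = 6: RHS = 10, y in [6, 7]  -> 2 point(s)
  x = 9: RHS = 3, y in [4, 9]  -> 2 point(s)
  x = 10: RHS = 1, y in [1, 12]  -> 2 point(s)
  x = 12: RHS = 1, y in [1, 12]  -> 2 point(s)
Affine points: 18. Add the point at infinity: total = 19.

#E(F_13) = 19


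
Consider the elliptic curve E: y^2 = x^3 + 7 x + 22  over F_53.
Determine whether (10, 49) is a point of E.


Check whether y^2 = x^3 + 7 x + 22 (mod 53) for (x, y) = (10, 49).
LHS: y^2 = 49^2 mod 53 = 16
RHS: x^3 + 7 x + 22 = 10^3 + 7*10 + 22 mod 53 = 32
LHS != RHS

No, not on the curve


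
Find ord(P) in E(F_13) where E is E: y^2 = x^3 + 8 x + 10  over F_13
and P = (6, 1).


Compute successive multiples of P until we hit O:
  1P = (6, 1)
  2P = (11, 8)
  3P = (12, 1)
  4P = (8, 12)
  5P = (0, 6)
  6P = (3, 3)
  7P = (3, 10)
  8P = (0, 7)
  ... (continuing to 13P)
  13P = O

ord(P) = 13


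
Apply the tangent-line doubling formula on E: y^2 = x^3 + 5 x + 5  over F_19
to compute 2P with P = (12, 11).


Doubling: s = (3 x1^2 + a) / (2 y1)
s = (3*12^2 + 5) / (2*11) mod 19 = 0
x3 = s^2 - 2 x1 mod 19 = 0^2 - 2*12 = 14
y3 = s (x1 - x3) - y1 mod 19 = 0 * (12 - 14) - 11 = 8

2P = (14, 8)


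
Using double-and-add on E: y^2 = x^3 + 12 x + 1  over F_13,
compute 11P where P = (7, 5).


k = 11 = 1011_2 (binary, LSB first: 1101)
Double-and-add from P = (7, 5):
  bit 0 = 1: acc = O + (7, 5) = (7, 5)
  bit 1 = 1: acc = (7, 5) + (0, 1) = (5, 11)
  bit 2 = 0: acc unchanged = (5, 11)
  bit 3 = 1: acc = (5, 11) + (6, 9) = (6, 4)

11P = (6, 4)


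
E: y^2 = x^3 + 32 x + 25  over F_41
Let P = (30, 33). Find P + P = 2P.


Doubling: s = (3 x1^2 + a) / (2 y1)
s = (3*30^2 + 32) / (2*33) mod 41 = 24
x3 = s^2 - 2 x1 mod 41 = 24^2 - 2*30 = 24
y3 = s (x1 - x3) - y1 mod 41 = 24 * (30 - 24) - 33 = 29

2P = (24, 29)


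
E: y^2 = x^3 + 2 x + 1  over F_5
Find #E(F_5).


For each x in F_5, count y with y^2 = x^3 + 2 x + 1 mod 5:
  x = 0: RHS = 1, y in [1, 4]  -> 2 point(s)
  x = 1: RHS = 4, y in [2, 3]  -> 2 point(s)
  x = 3: RHS = 4, y in [2, 3]  -> 2 point(s)
Affine points: 6. Add the point at infinity: total = 7.

#E(F_5) = 7


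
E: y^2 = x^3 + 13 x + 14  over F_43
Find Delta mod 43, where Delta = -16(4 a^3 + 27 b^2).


4 a^3 + 27 b^2 = 4*13^3 + 27*14^2 = 8788 + 5292 = 14080
Delta = -16 * (14080) = -225280
Delta mod 43 = 40

Delta = 40 (mod 43)


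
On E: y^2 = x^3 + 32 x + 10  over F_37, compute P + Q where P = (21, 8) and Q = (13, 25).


P != Q, so use the chord formula.
s = (y2 - y1) / (x2 - x1) = (17) / (29) mod 37 = 21
x3 = s^2 - x1 - x2 mod 37 = 21^2 - 21 - 13 = 0
y3 = s (x1 - x3) - y1 mod 37 = 21 * (21 - 0) - 8 = 26

P + Q = (0, 26)


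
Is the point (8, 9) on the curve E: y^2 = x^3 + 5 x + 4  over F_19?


Check whether y^2 = x^3 + 5 x + 4 (mod 19) for (x, y) = (8, 9).
LHS: y^2 = 9^2 mod 19 = 5
RHS: x^3 + 5 x + 4 = 8^3 + 5*8 + 4 mod 19 = 5
LHS = RHS

Yes, on the curve


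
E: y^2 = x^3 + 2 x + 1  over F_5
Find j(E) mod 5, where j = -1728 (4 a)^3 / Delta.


Delta = -16(4 a^3 + 27 b^2) mod 5 = 1
-1728 * (4 a)^3 = -1728 * (4*2)^3 mod 5 = 4
j = 4 * 1^(-1) mod 5 = 4

j = 4 (mod 5)


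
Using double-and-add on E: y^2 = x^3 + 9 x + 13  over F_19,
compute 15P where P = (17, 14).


k = 15 = 1111_2 (binary, LSB first: 1111)
Double-and-add from P = (17, 14):
  bit 0 = 1: acc = O + (17, 14) = (17, 14)
  bit 1 = 1: acc = (17, 14) + (1, 17) = (2, 1)
  bit 2 = 1: acc = (2, 1) + (7, 1) = (10, 18)
  bit 3 = 1: acc = (10, 18) + (9, 14) = (16, 15)

15P = (16, 15)


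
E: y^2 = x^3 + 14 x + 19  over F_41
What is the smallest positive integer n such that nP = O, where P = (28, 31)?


Compute successive multiples of P until we hit O:
  1P = (28, 31)
  2P = (28, 10)
  3P = O

ord(P) = 3


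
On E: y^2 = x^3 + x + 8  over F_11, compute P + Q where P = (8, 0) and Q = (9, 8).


P != Q, so use the chord formula.
s = (y2 - y1) / (x2 - x1) = (8) / (1) mod 11 = 8
x3 = s^2 - x1 - x2 mod 11 = 8^2 - 8 - 9 = 3
y3 = s (x1 - x3) - y1 mod 11 = 8 * (8 - 3) - 0 = 7

P + Q = (3, 7)


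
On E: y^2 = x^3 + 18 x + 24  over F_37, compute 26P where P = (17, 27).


k = 26 = 11010_2 (binary, LSB first: 01011)
Double-and-add from P = (17, 27):
  bit 0 = 0: acc unchanged = O
  bit 1 = 1: acc = O + (7, 30) = (7, 30)
  bit 2 = 0: acc unchanged = (7, 30)
  bit 3 = 1: acc = (7, 30) + (26, 7) = (11, 6)
  bit 4 = 1: acc = (11, 6) + (33, 6) = (30, 31)

26P = (30, 31)


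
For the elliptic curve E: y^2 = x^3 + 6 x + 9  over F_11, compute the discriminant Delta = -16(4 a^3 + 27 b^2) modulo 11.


4 a^3 + 27 b^2 = 4*6^3 + 27*9^2 = 864 + 2187 = 3051
Delta = -16 * (3051) = -48816
Delta mod 11 = 2

Delta = 2 (mod 11)


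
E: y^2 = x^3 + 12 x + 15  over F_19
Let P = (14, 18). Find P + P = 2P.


Doubling: s = (3 x1^2 + a) / (2 y1)
s = (3*14^2 + 12) / (2*18) mod 19 = 4
x3 = s^2 - 2 x1 mod 19 = 4^2 - 2*14 = 7
y3 = s (x1 - x3) - y1 mod 19 = 4 * (14 - 7) - 18 = 10

2P = (7, 10)


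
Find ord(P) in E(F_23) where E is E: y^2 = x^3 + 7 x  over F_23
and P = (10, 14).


Compute successive multiples of P until we hit O:
  1P = (10, 14)
  2P = (12, 15)
  3P = (7, 22)
  4P = (8, 19)
  5P = (17, 15)
  6P = (4, 0)
  7P = (17, 8)
  8P = (8, 4)
  ... (continuing to 12P)
  12P = O

ord(P) = 12


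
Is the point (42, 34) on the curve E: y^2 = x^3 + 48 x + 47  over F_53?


Check whether y^2 = x^3 + 48 x + 47 (mod 53) for (x, y) = (42, 34).
LHS: y^2 = 34^2 mod 53 = 43
RHS: x^3 + 48 x + 47 = 42^3 + 48*42 + 47 mod 53 = 43
LHS = RHS

Yes, on the curve


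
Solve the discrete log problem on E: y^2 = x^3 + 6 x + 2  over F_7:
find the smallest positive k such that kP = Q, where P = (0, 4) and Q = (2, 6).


Enumerate multiples of P until we hit Q = (2, 6):
  1P = (0, 4)
  2P = (1, 4)
  3P = (6, 3)
  4P = (2, 1)
  5P = (2, 6)
Match found at i = 5.

k = 5


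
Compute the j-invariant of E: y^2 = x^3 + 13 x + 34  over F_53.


Delta = -16(4 a^3 + 27 b^2) mod 53 = 28
-1728 * (4 a)^3 = -1728 * (4*13)^3 mod 53 = 32
j = 32 * 28^(-1) mod 53 = 39

j = 39 (mod 53)


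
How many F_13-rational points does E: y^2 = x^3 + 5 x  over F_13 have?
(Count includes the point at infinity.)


For each x in F_13, count y with y^2 = x^3 + 5 x + 0 mod 13:
  x = 0: RHS = 0, y in [0]  -> 1 point(s)
  x = 3: RHS = 3, y in [4, 9]  -> 2 point(s)
  x = 6: RHS = 12, y in [5, 8]  -> 2 point(s)
  x = 7: RHS = 1, y in [1, 12]  -> 2 point(s)
  x = 10: RHS = 10, y in [6, 7]  -> 2 point(s)
Affine points: 9. Add the point at infinity: total = 10.

#E(F_13) = 10


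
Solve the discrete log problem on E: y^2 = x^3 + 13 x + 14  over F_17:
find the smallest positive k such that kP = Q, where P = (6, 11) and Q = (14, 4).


Enumerate multiples of P until we hit Q = (14, 4):
  1P = (6, 11)
  2P = (14, 13)
  3P = (13, 0)
  4P = (14, 4)
Match found at i = 4.

k = 4


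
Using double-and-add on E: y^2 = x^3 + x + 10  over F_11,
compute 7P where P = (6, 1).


k = 7 = 111_2 (binary, LSB first: 111)
Double-and-add from P = (6, 1):
  bit 0 = 1: acc = O + (6, 1) = (6, 1)
  bit 1 = 1: acc = (6, 1) + (2, 8) = (4, 1)
  bit 2 = 1: acc = (4, 1) + (1, 10) = (4, 10)

7P = (4, 10)


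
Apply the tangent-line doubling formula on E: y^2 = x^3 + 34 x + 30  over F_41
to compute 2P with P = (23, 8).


Doubling: s = (3 x1^2 + a) / (2 y1)
s = (3*23^2 + 34) / (2*8) mod 41 = 27
x3 = s^2 - 2 x1 mod 41 = 27^2 - 2*23 = 27
y3 = s (x1 - x3) - y1 mod 41 = 27 * (23 - 27) - 8 = 7

2P = (27, 7)


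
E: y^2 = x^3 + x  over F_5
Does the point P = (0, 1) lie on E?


Check whether y^2 = x^3 + 1 x + 0 (mod 5) for (x, y) = (0, 1).
LHS: y^2 = 1^2 mod 5 = 1
RHS: x^3 + 1 x + 0 = 0^3 + 1*0 + 0 mod 5 = 0
LHS != RHS

No, not on the curve


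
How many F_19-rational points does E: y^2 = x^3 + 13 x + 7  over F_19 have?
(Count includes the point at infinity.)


For each x in F_19, count y with y^2 = x^3 + 13 x + 7 mod 19:
  x = 0: RHS = 7, y in [8, 11]  -> 2 point(s)
  x = 3: RHS = 16, y in [4, 15]  -> 2 point(s)
  x = 4: RHS = 9, y in [3, 16]  -> 2 point(s)
  x = 5: RHS = 7, y in [8, 11]  -> 2 point(s)
  x = 6: RHS = 16, y in [4, 15]  -> 2 point(s)
  x = 7: RHS = 4, y in [2, 17]  -> 2 point(s)
  x = 9: RHS = 17, y in [6, 13]  -> 2 point(s)
  x = 10: RHS = 16, y in [4, 15]  -> 2 point(s)
  x = 13: RHS = 17, y in [6, 13]  -> 2 point(s)
  x = 14: RHS = 7, y in [8, 11]  -> 2 point(s)
  x = 15: RHS = 5, y in [9, 10]  -> 2 point(s)
  x = 16: RHS = 17, y in [6, 13]  -> 2 point(s)
  x = 17: RHS = 11, y in [7, 12]  -> 2 point(s)
Affine points: 26. Add the point at infinity: total = 27.

#E(F_19) = 27


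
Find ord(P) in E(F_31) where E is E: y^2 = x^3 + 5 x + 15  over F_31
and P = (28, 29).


Compute successive multiples of P until we hit O:
  1P = (28, 29)
  2P = (8, 28)
  3P = (5, 14)
  4P = (2, 23)
  5P = (26, 12)
  6P = (26, 19)
  7P = (2, 8)
  8P = (5, 17)
  ... (continuing to 11P)
  11P = O

ord(P) = 11


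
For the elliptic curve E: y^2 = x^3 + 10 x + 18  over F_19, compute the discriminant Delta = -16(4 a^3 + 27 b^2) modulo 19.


4 a^3 + 27 b^2 = 4*10^3 + 27*18^2 = 4000 + 8748 = 12748
Delta = -16 * (12748) = -203968
Delta mod 19 = 16

Delta = 16 (mod 19)


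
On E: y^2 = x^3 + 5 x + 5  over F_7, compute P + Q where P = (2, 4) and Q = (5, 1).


P != Q, so use the chord formula.
s = (y2 - y1) / (x2 - x1) = (4) / (3) mod 7 = 6
x3 = s^2 - x1 - x2 mod 7 = 6^2 - 2 - 5 = 1
y3 = s (x1 - x3) - y1 mod 7 = 6 * (2 - 1) - 4 = 2

P + Q = (1, 2)


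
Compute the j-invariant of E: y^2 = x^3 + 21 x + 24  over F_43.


Delta = -16(4 a^3 + 27 b^2) mod 43 = 17
-1728 * (4 a)^3 = -1728 * (4*21)^3 mod 43 = 21
j = 21 * 17^(-1) mod 43 = 24

j = 24 (mod 43)


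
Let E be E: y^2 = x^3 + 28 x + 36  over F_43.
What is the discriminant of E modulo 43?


4 a^3 + 27 b^2 = 4*28^3 + 27*36^2 = 87808 + 34992 = 122800
Delta = -16 * (122800) = -1964800
Delta mod 43 = 42

Delta = 42 (mod 43)


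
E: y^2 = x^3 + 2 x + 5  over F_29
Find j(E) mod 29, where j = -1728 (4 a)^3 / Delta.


Delta = -16(4 a^3 + 27 b^2) mod 29 = 27
-1728 * (4 a)^3 = -1728 * (4*2)^3 mod 29 = 25
j = 25 * 27^(-1) mod 29 = 2

j = 2 (mod 29)


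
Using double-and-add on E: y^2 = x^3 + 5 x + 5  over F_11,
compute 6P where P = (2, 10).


k = 6 = 110_2 (binary, LSB first: 011)
Double-and-add from P = (2, 10):
  bit 0 = 0: acc unchanged = O
  bit 1 = 1: acc = O + (5, 10) = (5, 10)
  bit 2 = 1: acc = (5, 10) + (6, 8) = (4, 10)

6P = (4, 10)


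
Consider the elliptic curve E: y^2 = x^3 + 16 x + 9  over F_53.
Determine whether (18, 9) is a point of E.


Check whether y^2 = x^3 + 16 x + 9 (mod 53) for (x, y) = (18, 9).
LHS: y^2 = 9^2 mod 53 = 28
RHS: x^3 + 16 x + 9 = 18^3 + 16*18 + 9 mod 53 = 34
LHS != RHS

No, not on the curve


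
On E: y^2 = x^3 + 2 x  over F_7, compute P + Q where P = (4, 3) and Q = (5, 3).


P != Q, so use the chord formula.
s = (y2 - y1) / (x2 - x1) = (0) / (1) mod 7 = 0
x3 = s^2 - x1 - x2 mod 7 = 0^2 - 4 - 5 = 5
y3 = s (x1 - x3) - y1 mod 7 = 0 * (4 - 5) - 3 = 4

P + Q = (5, 4)


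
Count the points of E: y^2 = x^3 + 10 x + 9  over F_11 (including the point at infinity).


For each x in F_11, count y with y^2 = x^3 + 10 x + 9 mod 11:
  x = 0: RHS = 9, y in [3, 8]  -> 2 point(s)
  x = 1: RHS = 9, y in [3, 8]  -> 2 point(s)
  x = 2: RHS = 4, y in [2, 9]  -> 2 point(s)
  x = 3: RHS = 0, y in [0]  -> 1 point(s)
  x = 4: RHS = 3, y in [5, 6]  -> 2 point(s)
  x = 7: RHS = 4, y in [2, 9]  -> 2 point(s)
  x = 9: RHS = 3, y in [5, 6]  -> 2 point(s)
  x = 10: RHS = 9, y in [3, 8]  -> 2 point(s)
Affine points: 15. Add the point at infinity: total = 16.

#E(F_11) = 16


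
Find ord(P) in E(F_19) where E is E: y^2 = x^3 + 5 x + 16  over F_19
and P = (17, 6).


Compute successive multiples of P until we hit O:
  1P = (17, 6)
  2P = (13, 6)
  3P = (8, 13)
  4P = (0, 4)
  5P = (3, 18)
  6P = (4, 10)
  7P = (9, 12)
  8P = (9, 7)
  ... (continuing to 15P)
  15P = O

ord(P) = 15


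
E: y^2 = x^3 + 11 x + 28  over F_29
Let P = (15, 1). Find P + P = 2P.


Doubling: s = (3 x1^2 + a) / (2 y1)
s = (3*15^2 + 11) / (2*1) mod 29 = 24
x3 = s^2 - 2 x1 mod 29 = 24^2 - 2*15 = 24
y3 = s (x1 - x3) - y1 mod 29 = 24 * (15 - 24) - 1 = 15

2P = (24, 15)


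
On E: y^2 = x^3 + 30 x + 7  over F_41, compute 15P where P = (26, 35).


k = 15 = 1111_2 (binary, LSB first: 1111)
Double-and-add from P = (26, 35):
  bit 0 = 1: acc = O + (26, 35) = (26, 35)
  bit 1 = 1: acc = (26, 35) + (35, 12) = (25, 8)
  bit 2 = 1: acc = (25, 8) + (22, 32) = (17, 10)
  bit 3 = 1: acc = (17, 10) + (29, 25) = (35, 29)

15P = (35, 29)


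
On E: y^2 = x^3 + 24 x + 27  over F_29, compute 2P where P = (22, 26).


Doubling: s = (3 x1^2 + a) / (2 y1)
s = (3*22^2 + 24) / (2*26) mod 29 = 15
x3 = s^2 - 2 x1 mod 29 = 15^2 - 2*22 = 7
y3 = s (x1 - x3) - y1 mod 29 = 15 * (22 - 7) - 26 = 25

2P = (7, 25)


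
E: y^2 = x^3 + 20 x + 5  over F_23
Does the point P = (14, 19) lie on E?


Check whether y^2 = x^3 + 20 x + 5 (mod 23) for (x, y) = (14, 19).
LHS: y^2 = 19^2 mod 23 = 16
RHS: x^3 + 20 x + 5 = 14^3 + 20*14 + 5 mod 23 = 16
LHS = RHS

Yes, on the curve


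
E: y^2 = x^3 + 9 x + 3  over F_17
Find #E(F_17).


For each x in F_17, count y with y^2 = x^3 + 9 x + 3 mod 17:
  x = 1: RHS = 13, y in [8, 9]  -> 2 point(s)
  x = 4: RHS = 1, y in [1, 16]  -> 2 point(s)
  x = 6: RHS = 1, y in [1, 16]  -> 2 point(s)
  x = 7: RHS = 1, y in [1, 16]  -> 2 point(s)
  x = 8: RHS = 9, y in [3, 14]  -> 2 point(s)
  x = 14: RHS = 0, y in [0]  -> 1 point(s)
Affine points: 11. Add the point at infinity: total = 12.

#E(F_17) = 12


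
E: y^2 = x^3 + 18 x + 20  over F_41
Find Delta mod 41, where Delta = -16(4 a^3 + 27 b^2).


4 a^3 + 27 b^2 = 4*18^3 + 27*20^2 = 23328 + 10800 = 34128
Delta = -16 * (34128) = -546048
Delta mod 41 = 31

Delta = 31 (mod 41)


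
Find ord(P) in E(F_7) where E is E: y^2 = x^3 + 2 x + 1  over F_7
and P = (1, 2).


Compute successive multiples of P until we hit O:
  1P = (1, 2)
  2P = (0, 1)
  3P = (0, 6)
  4P = (1, 5)
  5P = O

ord(P) = 5


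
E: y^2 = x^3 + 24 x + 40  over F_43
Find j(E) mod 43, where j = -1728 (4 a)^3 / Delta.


Delta = -16(4 a^3 + 27 b^2) mod 43 = 14
-1728 * (4 a)^3 = -1728 * (4*24)^3 mod 43 = 41
j = 41 * 14^(-1) mod 43 = 6

j = 6 (mod 43)


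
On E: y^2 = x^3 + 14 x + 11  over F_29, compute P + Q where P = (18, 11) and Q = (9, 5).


P != Q, so use the chord formula.
s = (y2 - y1) / (x2 - x1) = (23) / (20) mod 29 = 20
x3 = s^2 - x1 - x2 mod 29 = 20^2 - 18 - 9 = 25
y3 = s (x1 - x3) - y1 mod 29 = 20 * (18 - 25) - 11 = 23

P + Q = (25, 23)


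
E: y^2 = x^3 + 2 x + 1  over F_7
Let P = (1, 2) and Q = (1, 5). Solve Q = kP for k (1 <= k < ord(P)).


Enumerate multiples of P until we hit Q = (1, 5):
  1P = (1, 2)
  2P = (0, 1)
  3P = (0, 6)
  4P = (1, 5)
Match found at i = 4.

k = 4


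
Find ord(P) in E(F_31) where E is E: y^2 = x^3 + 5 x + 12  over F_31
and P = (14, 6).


Compute successive multiples of P until we hit O:
  1P = (14, 6)
  2P = (10, 16)
  3P = (21, 27)
  4P = (5, 21)
  5P = (1, 24)
  6P = (17, 22)
  7P = (25, 18)
  8P = (6, 14)
  ... (continuing to 27P)
  27P = O

ord(P) = 27


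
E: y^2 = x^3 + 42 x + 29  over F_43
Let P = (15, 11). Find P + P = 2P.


Doubling: s = (3 x1^2 + a) / (2 y1)
s = (3*15^2 + 42) / (2*11) mod 43 = 15
x3 = s^2 - 2 x1 mod 43 = 15^2 - 2*15 = 23
y3 = s (x1 - x3) - y1 mod 43 = 15 * (15 - 23) - 11 = 41

2P = (23, 41)


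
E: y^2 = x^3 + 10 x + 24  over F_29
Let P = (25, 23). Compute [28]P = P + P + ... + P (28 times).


k = 28 = 11100_2 (binary, LSB first: 00111)
Double-and-add from P = (25, 23):
  bit 0 = 0: acc unchanged = O
  bit 1 = 0: acc unchanged = O
  bit 2 = 1: acc = O + (12, 4) = (12, 4)
  bit 3 = 1: acc = (12, 4) + (18, 27) = (0, 13)
  bit 4 = 1: acc = (0, 13) + (23, 26) = (26, 24)

28P = (26, 24)


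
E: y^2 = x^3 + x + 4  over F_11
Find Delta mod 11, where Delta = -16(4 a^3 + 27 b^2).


4 a^3 + 27 b^2 = 4*1^3 + 27*4^2 = 4 + 432 = 436
Delta = -16 * (436) = -6976
Delta mod 11 = 9

Delta = 9 (mod 11)


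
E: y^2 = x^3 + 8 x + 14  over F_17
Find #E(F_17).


For each x in F_17, count y with y^2 = x^3 + 8 x + 14 mod 17:
  x = 2: RHS = 4, y in [2, 15]  -> 2 point(s)
  x = 4: RHS = 8, y in [5, 12]  -> 2 point(s)
  x = 5: RHS = 9, y in [3, 14]  -> 2 point(s)
  x = 9: RHS = 16, y in [4, 13]  -> 2 point(s)
  x = 12: RHS = 2, y in [6, 11]  -> 2 point(s)
Affine points: 10. Add the point at infinity: total = 11.

#E(F_17) = 11


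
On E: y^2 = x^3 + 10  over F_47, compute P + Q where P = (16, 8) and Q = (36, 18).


P != Q, so use the chord formula.
s = (y2 - y1) / (x2 - x1) = (10) / (20) mod 47 = 24
x3 = s^2 - x1 - x2 mod 47 = 24^2 - 16 - 36 = 7
y3 = s (x1 - x3) - y1 mod 47 = 24 * (16 - 7) - 8 = 20

P + Q = (7, 20)


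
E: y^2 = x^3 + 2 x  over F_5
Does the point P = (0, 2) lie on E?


Check whether y^2 = x^3 + 2 x + 0 (mod 5) for (x, y) = (0, 2).
LHS: y^2 = 2^2 mod 5 = 4
RHS: x^3 + 2 x + 0 = 0^3 + 2*0 + 0 mod 5 = 0
LHS != RHS

No, not on the curve


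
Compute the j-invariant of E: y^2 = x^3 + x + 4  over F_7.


Delta = -16(4 a^3 + 27 b^2) mod 7 = 3
-1728 * (4 a)^3 = -1728 * (4*1)^3 mod 7 = 1
j = 1 * 3^(-1) mod 7 = 5

j = 5 (mod 7)


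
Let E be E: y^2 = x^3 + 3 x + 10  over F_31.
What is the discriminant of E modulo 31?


4 a^3 + 27 b^2 = 4*3^3 + 27*10^2 = 108 + 2700 = 2808
Delta = -16 * (2808) = -44928
Delta mod 31 = 22

Delta = 22 (mod 31)


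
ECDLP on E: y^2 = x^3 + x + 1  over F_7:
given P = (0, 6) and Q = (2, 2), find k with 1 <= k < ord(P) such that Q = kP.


Enumerate multiples of P until we hit Q = (2, 2):
  1P = (0, 6)
  2P = (2, 2)
Match found at i = 2.

k = 2


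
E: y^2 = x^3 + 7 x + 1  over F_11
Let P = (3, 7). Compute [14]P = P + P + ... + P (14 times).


k = 14 = 1110_2 (binary, LSB first: 0111)
Double-and-add from P = (3, 7):
  bit 0 = 0: acc unchanged = O
  bit 1 = 1: acc = O + (10, 9) = (10, 9)
  bit 2 = 1: acc = (10, 9) + (0, 10) = (2, 10)
  bit 3 = 1: acc = (2, 10) + (4, 4) = (3, 4)

14P = (3, 4)


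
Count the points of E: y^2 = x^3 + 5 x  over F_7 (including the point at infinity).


For each x in F_7, count y with y^2 = x^3 + 5 x + 0 mod 7:
  x = 0: RHS = 0, y in [0]  -> 1 point(s)
  x = 2: RHS = 4, y in [2, 5]  -> 2 point(s)
  x = 3: RHS = 0, y in [0]  -> 1 point(s)
  x = 4: RHS = 0, y in [0]  -> 1 point(s)
  x = 6: RHS = 1, y in [1, 6]  -> 2 point(s)
Affine points: 7. Add the point at infinity: total = 8.

#E(F_7) = 8


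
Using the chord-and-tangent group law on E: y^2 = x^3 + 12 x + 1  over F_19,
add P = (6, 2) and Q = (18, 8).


P != Q, so use the chord formula.
s = (y2 - y1) / (x2 - x1) = (6) / (12) mod 19 = 10
x3 = s^2 - x1 - x2 mod 19 = 10^2 - 6 - 18 = 0
y3 = s (x1 - x3) - y1 mod 19 = 10 * (6 - 0) - 2 = 1

P + Q = (0, 1)


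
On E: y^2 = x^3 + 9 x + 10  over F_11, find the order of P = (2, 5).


Compute successive multiples of P until we hit O:
  1P = (2, 5)
  2P = (8, 0)
  3P = (2, 6)
  4P = O

ord(P) = 4


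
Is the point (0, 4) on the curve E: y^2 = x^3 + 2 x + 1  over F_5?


Check whether y^2 = x^3 + 2 x + 1 (mod 5) for (x, y) = (0, 4).
LHS: y^2 = 4^2 mod 5 = 1
RHS: x^3 + 2 x + 1 = 0^3 + 2*0 + 1 mod 5 = 1
LHS = RHS

Yes, on the curve


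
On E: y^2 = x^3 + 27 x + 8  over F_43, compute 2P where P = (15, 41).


Doubling: s = (3 x1^2 + a) / (2 y1)
s = (3*15^2 + 27) / (2*41) mod 43 = 18
x3 = s^2 - 2 x1 mod 43 = 18^2 - 2*15 = 36
y3 = s (x1 - x3) - y1 mod 43 = 18 * (15 - 36) - 41 = 11

2P = (36, 11)


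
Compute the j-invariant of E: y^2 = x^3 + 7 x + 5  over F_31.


Delta = -16(4 a^3 + 27 b^2) mod 31 = 15
-1728 * (4 a)^3 = -1728 * (4*7)^3 mod 31 = 1
j = 1 * 15^(-1) mod 31 = 29

j = 29 (mod 31)


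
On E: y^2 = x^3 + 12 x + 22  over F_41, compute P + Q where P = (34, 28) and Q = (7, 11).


P != Q, so use the chord formula.
s = (y2 - y1) / (x2 - x1) = (24) / (14) mod 41 = 31
x3 = s^2 - x1 - x2 mod 41 = 31^2 - 34 - 7 = 18
y3 = s (x1 - x3) - y1 mod 41 = 31 * (34 - 18) - 28 = 17

P + Q = (18, 17)


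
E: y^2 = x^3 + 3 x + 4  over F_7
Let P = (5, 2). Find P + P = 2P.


Doubling: s = (3 x1^2 + a) / (2 y1)
s = (3*5^2 + 3) / (2*2) mod 7 = 2
x3 = s^2 - 2 x1 mod 7 = 2^2 - 2*5 = 1
y3 = s (x1 - x3) - y1 mod 7 = 2 * (5 - 1) - 2 = 6

2P = (1, 6)


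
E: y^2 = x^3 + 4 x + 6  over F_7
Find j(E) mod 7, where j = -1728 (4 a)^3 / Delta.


Delta = -16(4 a^3 + 27 b^2) mod 7 = 1
-1728 * (4 a)^3 = -1728 * (4*4)^3 mod 7 = 1
j = 1 * 1^(-1) mod 7 = 1

j = 1 (mod 7)


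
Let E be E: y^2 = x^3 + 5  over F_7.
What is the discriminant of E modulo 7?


4 a^3 + 27 b^2 = 4*0^3 + 27*5^2 = 0 + 675 = 675
Delta = -16 * (675) = -10800
Delta mod 7 = 1

Delta = 1 (mod 7)


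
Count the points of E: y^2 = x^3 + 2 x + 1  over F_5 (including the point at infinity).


For each x in F_5, count y with y^2 = x^3 + 2 x + 1 mod 5:
  x = 0: RHS = 1, y in [1, 4]  -> 2 point(s)
  x = 1: RHS = 4, y in [2, 3]  -> 2 point(s)
  x = 3: RHS = 4, y in [2, 3]  -> 2 point(s)
Affine points: 6. Add the point at infinity: total = 7.

#E(F_5) = 7


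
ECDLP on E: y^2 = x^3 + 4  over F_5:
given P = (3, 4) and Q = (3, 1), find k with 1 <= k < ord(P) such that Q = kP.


Enumerate multiples of P until we hit Q = (3, 1):
  1P = (3, 4)
  2P = (0, 3)
  3P = (1, 0)
  4P = (0, 2)
  5P = (3, 1)
Match found at i = 5.

k = 5


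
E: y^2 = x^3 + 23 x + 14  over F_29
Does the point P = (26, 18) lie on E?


Check whether y^2 = x^3 + 23 x + 14 (mod 29) for (x, y) = (26, 18).
LHS: y^2 = 18^2 mod 29 = 5
RHS: x^3 + 23 x + 14 = 26^3 + 23*26 + 14 mod 29 = 5
LHS = RHS

Yes, on the curve


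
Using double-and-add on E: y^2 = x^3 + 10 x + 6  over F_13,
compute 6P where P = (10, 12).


k = 6 = 110_2 (binary, LSB first: 011)
Double-and-add from P = (10, 12):
  bit 0 = 0: acc unchanged = O
  bit 1 = 1: acc = O + (7, 4) = (7, 4)
  bit 2 = 1: acc = (7, 4) + (11, 2) = (5, 8)

6P = (5, 8)


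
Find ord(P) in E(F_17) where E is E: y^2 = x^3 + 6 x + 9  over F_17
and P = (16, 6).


Compute successive multiples of P until we hit O:
  1P = (16, 6)
  2P = (10, 7)
  3P = (0, 14)
  4P = (14, 10)
  5P = (8, 12)
  6P = (1, 4)
  7P = (1, 13)
  8P = (8, 5)
  ... (continuing to 13P)
  13P = O

ord(P) = 13


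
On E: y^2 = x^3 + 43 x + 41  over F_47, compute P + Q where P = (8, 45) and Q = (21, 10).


P != Q, so use the chord formula.
s = (y2 - y1) / (x2 - x1) = (12) / (13) mod 47 = 19
x3 = s^2 - x1 - x2 mod 47 = 19^2 - 8 - 21 = 3
y3 = s (x1 - x3) - y1 mod 47 = 19 * (8 - 3) - 45 = 3

P + Q = (3, 3)


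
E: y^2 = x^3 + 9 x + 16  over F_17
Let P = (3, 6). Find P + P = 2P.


Doubling: s = (3 x1^2 + a) / (2 y1)
s = (3*3^2 + 9) / (2*6) mod 17 = 3
x3 = s^2 - 2 x1 mod 17 = 3^2 - 2*3 = 3
y3 = s (x1 - x3) - y1 mod 17 = 3 * (3 - 3) - 6 = 11

2P = (3, 11)


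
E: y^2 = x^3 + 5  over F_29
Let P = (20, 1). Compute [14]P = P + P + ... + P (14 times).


k = 14 = 1110_2 (binary, LSB first: 0111)
Double-and-add from P = (20, 1):
  bit 0 = 0: acc unchanged = O
  bit 1 = 1: acc = O + (12, 14) = (12, 14)
  bit 2 = 1: acc = (12, 14) + (14, 9) = (2, 19)
  bit 3 = 1: acc = (2, 19) + (8, 13) = (20, 28)

14P = (20, 28)


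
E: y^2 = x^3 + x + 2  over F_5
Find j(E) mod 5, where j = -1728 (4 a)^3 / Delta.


Delta = -16(4 a^3 + 27 b^2) mod 5 = 3
-1728 * (4 a)^3 = -1728 * (4*1)^3 mod 5 = 3
j = 3 * 3^(-1) mod 5 = 1

j = 1 (mod 5)


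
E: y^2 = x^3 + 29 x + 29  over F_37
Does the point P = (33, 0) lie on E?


Check whether y^2 = x^3 + 29 x + 29 (mod 37) for (x, y) = (33, 0).
LHS: y^2 = 0^2 mod 37 = 0
RHS: x^3 + 29 x + 29 = 33^3 + 29*33 + 29 mod 37 = 34
LHS != RHS

No, not on the curve


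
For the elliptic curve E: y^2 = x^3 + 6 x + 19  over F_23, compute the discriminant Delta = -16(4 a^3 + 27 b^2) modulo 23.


4 a^3 + 27 b^2 = 4*6^3 + 27*19^2 = 864 + 9747 = 10611
Delta = -16 * (10611) = -169776
Delta mod 23 = 10

Delta = 10 (mod 23)


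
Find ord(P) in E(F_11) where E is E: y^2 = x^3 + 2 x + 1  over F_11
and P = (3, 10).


Compute successive multiples of P until we hit O:
  1P = (3, 10)
  2P = (9, 0)
  3P = (3, 1)
  4P = O

ord(P) = 4


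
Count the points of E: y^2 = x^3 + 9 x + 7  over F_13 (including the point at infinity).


For each x in F_13, count y with y^2 = x^3 + 9 x + 7 mod 13:
  x = 1: RHS = 4, y in [2, 11]  -> 2 point(s)
  x = 3: RHS = 9, y in [3, 10]  -> 2 point(s)
  x = 4: RHS = 3, y in [4, 9]  -> 2 point(s)
  x = 6: RHS = 4, y in [2, 11]  -> 2 point(s)
  x = 7: RHS = 10, y in [6, 7]  -> 2 point(s)
  x = 12: RHS = 10, y in [6, 7]  -> 2 point(s)
Affine points: 12. Add the point at infinity: total = 13.

#E(F_13) = 13


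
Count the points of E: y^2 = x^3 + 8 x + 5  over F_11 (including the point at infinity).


For each x in F_11, count y with y^2 = x^3 + 8 x + 5 mod 11:
  x = 0: RHS = 5, y in [4, 7]  -> 2 point(s)
  x = 1: RHS = 3, y in [5, 6]  -> 2 point(s)
  x = 3: RHS = 1, y in [1, 10]  -> 2 point(s)
  x = 5: RHS = 5, y in [4, 7]  -> 2 point(s)
  x = 6: RHS = 5, y in [4, 7]  -> 2 point(s)
  x = 8: RHS = 9, y in [3, 8]  -> 2 point(s)
  x = 9: RHS = 3, y in [5, 6]  -> 2 point(s)
Affine points: 14. Add the point at infinity: total = 15.

#E(F_11) = 15


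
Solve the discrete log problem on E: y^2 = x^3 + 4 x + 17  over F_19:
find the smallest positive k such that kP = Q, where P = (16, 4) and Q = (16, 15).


Enumerate multiples of P until we hit Q = (16, 15):
  1P = (16, 4)
  2P = (13, 10)
  3P = (13, 9)
  4P = (16, 15)
Match found at i = 4.

k = 4


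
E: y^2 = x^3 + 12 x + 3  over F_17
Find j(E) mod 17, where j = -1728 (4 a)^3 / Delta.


Delta = -16(4 a^3 + 27 b^2) mod 17 = 15
-1728 * (4 a)^3 = -1728 * (4*12)^3 mod 17 = 8
j = 8 * 15^(-1) mod 17 = 13

j = 13 (mod 17)


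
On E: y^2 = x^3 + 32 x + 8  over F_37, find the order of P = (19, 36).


Compute successive multiples of P until we hit O:
  1P = (19, 36)
  2P = (33, 36)
  3P = (22, 1)
  4P = (17, 27)
  5P = (12, 14)
  6P = (34, 12)
  7P = (28, 8)
  8P = (28, 29)
  ... (continuing to 15P)
  15P = O

ord(P) = 15


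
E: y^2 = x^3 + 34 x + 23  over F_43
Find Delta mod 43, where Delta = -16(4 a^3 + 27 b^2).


4 a^3 + 27 b^2 = 4*34^3 + 27*23^2 = 157216 + 14283 = 171499
Delta = -16 * (171499) = -2743984
Delta mod 43 = 18

Delta = 18 (mod 43)


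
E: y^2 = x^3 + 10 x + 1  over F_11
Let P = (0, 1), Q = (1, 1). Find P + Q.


P != Q, so use the chord formula.
s = (y2 - y1) / (x2 - x1) = (0) / (1) mod 11 = 0
x3 = s^2 - x1 - x2 mod 11 = 0^2 - 0 - 1 = 10
y3 = s (x1 - x3) - y1 mod 11 = 0 * (0 - 10) - 1 = 10

P + Q = (10, 10)


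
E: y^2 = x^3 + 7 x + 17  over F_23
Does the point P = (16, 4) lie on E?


Check whether y^2 = x^3 + 7 x + 17 (mod 23) for (x, y) = (16, 4).
LHS: y^2 = 4^2 mod 23 = 16
RHS: x^3 + 7 x + 17 = 16^3 + 7*16 + 17 mod 23 = 16
LHS = RHS

Yes, on the curve


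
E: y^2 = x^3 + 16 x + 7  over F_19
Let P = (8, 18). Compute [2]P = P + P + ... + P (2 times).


k = 2 = 10_2 (binary, LSB first: 01)
Double-and-add from P = (8, 18):
  bit 0 = 0: acc unchanged = O
  bit 1 = 1: acc = O + (8, 1) = (8, 1)

2P = (8, 1)


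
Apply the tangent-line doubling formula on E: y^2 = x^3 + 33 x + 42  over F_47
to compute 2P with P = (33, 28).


Doubling: s = (3 x1^2 + a) / (2 y1)
s = (3*33^2 + 33) / (2*28) mod 47 = 22
x3 = s^2 - 2 x1 mod 47 = 22^2 - 2*33 = 42
y3 = s (x1 - x3) - y1 mod 47 = 22 * (33 - 42) - 28 = 9

2P = (42, 9)


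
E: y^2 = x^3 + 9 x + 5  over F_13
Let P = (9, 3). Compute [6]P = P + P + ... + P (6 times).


k = 6 = 110_2 (binary, LSB first: 011)
Double-and-add from P = (9, 3):
  bit 0 = 0: acc unchanged = O
  bit 1 = 1: acc = O + (4, 12) = (4, 12)
  bit 2 = 1: acc = (4, 12) + (8, 11) = (10, 9)

6P = (10, 9)


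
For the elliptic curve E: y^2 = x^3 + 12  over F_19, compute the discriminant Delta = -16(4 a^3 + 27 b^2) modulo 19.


4 a^3 + 27 b^2 = 4*0^3 + 27*12^2 = 0 + 3888 = 3888
Delta = -16 * (3888) = -62208
Delta mod 19 = 17

Delta = 17 (mod 19)


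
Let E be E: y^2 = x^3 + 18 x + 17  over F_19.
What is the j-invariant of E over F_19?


Delta = -16(4 a^3 + 27 b^2) mod 19 = 8
-1728 * (4 a)^3 = -1728 * (4*18)^3 mod 19 = 12
j = 12 * 8^(-1) mod 19 = 11

j = 11 (mod 19)


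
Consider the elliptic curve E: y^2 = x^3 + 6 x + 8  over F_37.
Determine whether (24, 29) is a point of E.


Check whether y^2 = x^3 + 6 x + 8 (mod 37) for (x, y) = (24, 29).
LHS: y^2 = 29^2 mod 37 = 27
RHS: x^3 + 6 x + 8 = 24^3 + 6*24 + 8 mod 37 = 27
LHS = RHS

Yes, on the curve


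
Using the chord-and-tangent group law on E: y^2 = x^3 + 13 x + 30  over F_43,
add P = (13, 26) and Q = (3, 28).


P != Q, so use the chord formula.
s = (y2 - y1) / (x2 - x1) = (2) / (33) mod 43 = 17
x3 = s^2 - x1 - x2 mod 43 = 17^2 - 13 - 3 = 15
y3 = s (x1 - x3) - y1 mod 43 = 17 * (13 - 15) - 26 = 26

P + Q = (15, 26)


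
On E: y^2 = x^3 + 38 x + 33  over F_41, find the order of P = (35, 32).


Compute successive multiples of P until we hit O:
  1P = (35, 32)
  2P = (13, 31)
  3P = (39, 20)
  4P = (17, 37)
  5P = (34, 11)
  6P = (3, 25)
  7P = (36, 28)
  8P = (27, 18)
  ... (continuing to 33P)
  33P = O

ord(P) = 33


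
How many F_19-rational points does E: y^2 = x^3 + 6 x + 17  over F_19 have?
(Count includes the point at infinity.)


For each x in F_19, count y with y^2 = x^3 + 6 x + 17 mod 19:
  x = 0: RHS = 17, y in [6, 13]  -> 2 point(s)
  x = 1: RHS = 5, y in [9, 10]  -> 2 point(s)
  x = 3: RHS = 5, y in [9, 10]  -> 2 point(s)
  x = 5: RHS = 1, y in [1, 18]  -> 2 point(s)
  x = 8: RHS = 7, y in [8, 11]  -> 2 point(s)
  x = 15: RHS = 5, y in [9, 10]  -> 2 point(s)
  x = 17: RHS = 16, y in [4, 15]  -> 2 point(s)
Affine points: 14. Add the point at infinity: total = 15.

#E(F_19) = 15


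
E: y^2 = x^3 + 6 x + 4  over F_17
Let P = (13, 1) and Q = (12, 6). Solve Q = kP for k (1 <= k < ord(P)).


Enumerate multiples of P until we hit Q = (12, 6):
  1P = (13, 1)
  2P = (6, 1)
  3P = (15, 16)
  4P = (7, 10)
  5P = (12, 6)
Match found at i = 5.

k = 5


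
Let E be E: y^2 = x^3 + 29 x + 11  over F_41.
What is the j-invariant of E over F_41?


Delta = -16(4 a^3 + 27 b^2) mod 41 = 18
-1728 * (4 a)^3 = -1728 * (4*29)^3 mod 41 = 8
j = 8 * 18^(-1) mod 41 = 5

j = 5 (mod 41)


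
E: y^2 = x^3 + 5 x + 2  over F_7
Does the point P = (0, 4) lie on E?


Check whether y^2 = x^3 + 5 x + 2 (mod 7) for (x, y) = (0, 4).
LHS: y^2 = 4^2 mod 7 = 2
RHS: x^3 + 5 x + 2 = 0^3 + 5*0 + 2 mod 7 = 2
LHS = RHS

Yes, on the curve


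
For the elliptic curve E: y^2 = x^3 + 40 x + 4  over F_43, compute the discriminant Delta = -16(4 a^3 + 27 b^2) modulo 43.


4 a^3 + 27 b^2 = 4*40^3 + 27*4^2 = 256000 + 432 = 256432
Delta = -16 * (256432) = -4102912
Delta mod 43 = 19

Delta = 19 (mod 43)


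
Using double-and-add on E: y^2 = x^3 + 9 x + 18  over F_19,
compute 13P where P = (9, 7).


k = 13 = 1101_2 (binary, LSB first: 1011)
Double-and-add from P = (9, 7):
  bit 0 = 1: acc = O + (9, 7) = (9, 7)
  bit 1 = 0: acc unchanged = (9, 7)
  bit 2 = 1: acc = (9, 7) + (12, 12) = (5, 6)
  bit 3 = 1: acc = (5, 6) + (4, 2) = (7, 5)

13P = (7, 5)


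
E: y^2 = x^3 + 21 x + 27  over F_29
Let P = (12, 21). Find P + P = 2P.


Doubling: s = (3 x1^2 + a) / (2 y1)
s = (3*12^2 + 21) / (2*21) mod 29 = 17
x3 = s^2 - 2 x1 mod 29 = 17^2 - 2*12 = 4
y3 = s (x1 - x3) - y1 mod 29 = 17 * (12 - 4) - 21 = 28

2P = (4, 28)


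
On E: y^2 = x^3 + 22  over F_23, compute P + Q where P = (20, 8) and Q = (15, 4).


P != Q, so use the chord formula.
s = (y2 - y1) / (x2 - x1) = (19) / (18) mod 23 = 10
x3 = s^2 - x1 - x2 mod 23 = 10^2 - 20 - 15 = 19
y3 = s (x1 - x3) - y1 mod 23 = 10 * (20 - 19) - 8 = 2

P + Q = (19, 2)


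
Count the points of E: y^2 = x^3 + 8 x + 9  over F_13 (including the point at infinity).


For each x in F_13, count y with y^2 = x^3 + 8 x + 9 mod 13:
  x = 0: RHS = 9, y in [3, 10]  -> 2 point(s)
  x = 4: RHS = 1, y in [1, 12]  -> 2 point(s)
  x = 6: RHS = 0, y in [0]  -> 1 point(s)
  x = 8: RHS = 0, y in [0]  -> 1 point(s)
  x = 9: RHS = 4, y in [2, 11]  -> 2 point(s)
  x = 10: RHS = 10, y in [6, 7]  -> 2 point(s)
  x = 12: RHS = 0, y in [0]  -> 1 point(s)
Affine points: 11. Add the point at infinity: total = 12.

#E(F_13) = 12


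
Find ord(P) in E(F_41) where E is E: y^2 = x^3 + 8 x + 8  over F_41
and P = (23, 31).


Compute successive multiples of P until we hit O:
  1P = (23, 31)
  2P = (18, 11)
  3P = (16, 38)
  4P = (3, 31)
  5P = (15, 10)
  6P = (40, 32)
  7P = (40, 9)
  8P = (15, 31)
  ... (continuing to 13P)
  13P = O

ord(P) = 13


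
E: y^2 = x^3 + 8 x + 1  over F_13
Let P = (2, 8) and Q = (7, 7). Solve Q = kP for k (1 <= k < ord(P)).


Enumerate multiples of P until we hit Q = (7, 7):
  1P = (2, 8)
  2P = (0, 1)
  3P = (7, 7)
Match found at i = 3.

k = 3


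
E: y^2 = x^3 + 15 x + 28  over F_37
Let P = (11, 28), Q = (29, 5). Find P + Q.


P != Q, so use the chord formula.
s = (y2 - y1) / (x2 - x1) = (14) / (18) mod 37 = 9
x3 = s^2 - x1 - x2 mod 37 = 9^2 - 11 - 29 = 4
y3 = s (x1 - x3) - y1 mod 37 = 9 * (11 - 4) - 28 = 35

P + Q = (4, 35)


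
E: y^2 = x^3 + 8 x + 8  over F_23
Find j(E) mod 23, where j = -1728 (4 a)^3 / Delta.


Delta = -16(4 a^3 + 27 b^2) mod 23 = 5
-1728 * (4 a)^3 = -1728 * (4*8)^3 mod 23 = 21
j = 21 * 5^(-1) mod 23 = 18

j = 18 (mod 23)


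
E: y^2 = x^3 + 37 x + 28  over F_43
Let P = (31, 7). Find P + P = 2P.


Doubling: s = (3 x1^2 + a) / (2 y1)
s = (3*31^2 + 37) / (2*7) mod 43 = 12
x3 = s^2 - 2 x1 mod 43 = 12^2 - 2*31 = 39
y3 = s (x1 - x3) - y1 mod 43 = 12 * (31 - 39) - 7 = 26

2P = (39, 26)


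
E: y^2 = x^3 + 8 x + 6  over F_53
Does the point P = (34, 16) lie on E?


Check whether y^2 = x^3 + 8 x + 6 (mod 53) for (x, y) = (34, 16).
LHS: y^2 = 16^2 mod 53 = 44
RHS: x^3 + 8 x + 6 = 34^3 + 8*34 + 6 mod 53 = 44
LHS = RHS

Yes, on the curve


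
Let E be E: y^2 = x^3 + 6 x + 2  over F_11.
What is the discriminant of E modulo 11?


4 a^3 + 27 b^2 = 4*6^3 + 27*2^2 = 864 + 108 = 972
Delta = -16 * (972) = -15552
Delta mod 11 = 2

Delta = 2 (mod 11)


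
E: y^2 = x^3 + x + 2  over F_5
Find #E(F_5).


For each x in F_5, count y with y^2 = x^3 + 1 x + 2 mod 5:
  x = 1: RHS = 4, y in [2, 3]  -> 2 point(s)
  x = 4: RHS = 0, y in [0]  -> 1 point(s)
Affine points: 3. Add the point at infinity: total = 4.

#E(F_5) = 4


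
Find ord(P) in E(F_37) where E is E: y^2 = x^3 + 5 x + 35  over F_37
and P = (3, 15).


Compute successive multiples of P until we hit O:
  1P = (3, 15)
  2P = (30, 8)
  3P = (13, 15)
  4P = (21, 22)
  5P = (24, 20)
  6P = (14, 0)
  7P = (24, 17)
  8P = (21, 15)
  ... (continuing to 12P)
  12P = O

ord(P) = 12


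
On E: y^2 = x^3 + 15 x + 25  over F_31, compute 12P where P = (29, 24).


k = 12 = 1100_2 (binary, LSB first: 0011)
Double-and-add from P = (29, 24):
  bit 0 = 0: acc unchanged = O
  bit 1 = 0: acc unchanged = O
  bit 2 = 1: acc = O + (5, 16) = (5, 16)
  bit 3 = 1: acc = (5, 16) + (30, 28) = (0, 5)

12P = (0, 5)


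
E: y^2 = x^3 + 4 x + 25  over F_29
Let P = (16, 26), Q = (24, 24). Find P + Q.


P != Q, so use the chord formula.
s = (y2 - y1) / (x2 - x1) = (27) / (8) mod 29 = 7
x3 = s^2 - x1 - x2 mod 29 = 7^2 - 16 - 24 = 9
y3 = s (x1 - x3) - y1 mod 29 = 7 * (16 - 9) - 26 = 23

P + Q = (9, 23)


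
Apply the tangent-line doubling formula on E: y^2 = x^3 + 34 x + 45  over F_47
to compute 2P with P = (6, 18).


Doubling: s = (3 x1^2 + a) / (2 y1)
s = (3*6^2 + 34) / (2*18) mod 47 = 17
x3 = s^2 - 2 x1 mod 47 = 17^2 - 2*6 = 42
y3 = s (x1 - x3) - y1 mod 47 = 17 * (6 - 42) - 18 = 28

2P = (42, 28)


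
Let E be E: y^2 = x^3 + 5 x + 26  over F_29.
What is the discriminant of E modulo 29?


4 a^3 + 27 b^2 = 4*5^3 + 27*26^2 = 500 + 18252 = 18752
Delta = -16 * (18752) = -300032
Delta mod 29 = 2

Delta = 2 (mod 29)


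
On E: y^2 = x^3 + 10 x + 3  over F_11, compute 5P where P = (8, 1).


k = 5 = 101_2 (binary, LSB first: 101)
Double-and-add from P = (8, 1):
  bit 0 = 1: acc = O + (8, 1) = (8, 1)
  bit 1 = 0: acc unchanged = (8, 1)
  bit 2 = 1: acc = (8, 1) + (6, 2) = (0, 6)

5P = (0, 6)


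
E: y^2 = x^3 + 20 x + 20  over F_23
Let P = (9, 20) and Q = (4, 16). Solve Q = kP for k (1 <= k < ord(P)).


Enumerate multiples of P until we hit Q = (4, 16):
  1P = (9, 20)
  2P = (18, 18)
  3P = (4, 7)
  4P = (14, 13)
  5P = (13, 4)
  6P = (17, 12)
  7P = (21, 15)
  8P = (1, 15)
  9P = (8, 18)
  10P = (10, 1)
  11P = (20, 5)
  12P = (20, 18)
  13P = (10, 22)
  14P = (8, 5)
  15P = (1, 8)
  16P = (21, 8)
  17P = (17, 11)
  18P = (13, 19)
  19P = (14, 10)
  20P = (4, 16)
Match found at i = 20.

k = 20


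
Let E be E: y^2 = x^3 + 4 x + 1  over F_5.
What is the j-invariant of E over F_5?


Delta = -16(4 a^3 + 27 b^2) mod 5 = 2
-1728 * (4 a)^3 = -1728 * (4*4)^3 mod 5 = 2
j = 2 * 2^(-1) mod 5 = 1

j = 1 (mod 5)


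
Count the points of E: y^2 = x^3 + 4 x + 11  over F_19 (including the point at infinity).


For each x in F_19, count y with y^2 = x^3 + 4 x + 11 mod 19:
  x = 0: RHS = 11, y in [7, 12]  -> 2 point(s)
  x = 1: RHS = 16, y in [4, 15]  -> 2 point(s)
  x = 5: RHS = 4, y in [2, 17]  -> 2 point(s)
  x = 6: RHS = 4, y in [2, 17]  -> 2 point(s)
  x = 8: RHS = 4, y in [2, 17]  -> 2 point(s)
  x = 9: RHS = 16, y in [4, 15]  -> 2 point(s)
  x = 10: RHS = 6, y in [5, 14]  -> 2 point(s)
  x = 12: RHS = 1, y in [1, 18]  -> 2 point(s)
  x = 15: RHS = 7, y in [8, 11]  -> 2 point(s)
  x = 18: RHS = 6, y in [5, 14]  -> 2 point(s)
Affine points: 20. Add the point at infinity: total = 21.

#E(F_19) = 21
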